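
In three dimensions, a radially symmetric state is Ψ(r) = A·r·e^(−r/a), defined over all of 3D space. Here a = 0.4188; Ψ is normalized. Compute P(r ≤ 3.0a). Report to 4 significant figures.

With dV = 4πr²dr, the probability is ∫|Ψ|² dV over r ≤ 3.0a.
A² is fixed by ∫₀^∞ 4πr²|Ψ|² dr = 1, i.e. A² = (3·π·a^5)^(−1).
Let u = r/a; then A², 4π and the length scale all cancel, so P = ∫_{0}^{3.0} u^4·e^(-2·u) du ÷ ∫_{0}^{∞} u^4·e^(-2·u) du.
An antiderivative of u^4·e^(-2·u) is -(u^4/2 + u^3 + 3·u^2/2 + 3·u/2 + 3/4)·e^(-2·u); evaluating from 0 to 3.0 gives 3/4 - 345·e^(-6)/4, while the full integral is 3/4.
The region integral divided by the full integral gives P = 0.71494.

P ≈ 0.7149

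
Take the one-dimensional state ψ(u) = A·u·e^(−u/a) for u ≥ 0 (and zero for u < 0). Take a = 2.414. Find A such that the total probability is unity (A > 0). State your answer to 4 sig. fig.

A ≈ 0.5332

We need A² ∫|f|² du = 1, taking the integral from 0 to ∞.
Carrying out the integral gives A² · a^3/4.
With a = 2.414: A² = 0.28435 and A = 0.53324.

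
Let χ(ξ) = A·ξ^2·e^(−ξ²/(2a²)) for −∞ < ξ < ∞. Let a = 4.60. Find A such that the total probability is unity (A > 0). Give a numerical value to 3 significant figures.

A ≈ 0.0191

Normalization requires ∫|χ|² dξ = 1, integrated from −∞ to ∞.
The integral (without the A² prefactor) comes out to 3·√(π)·a^5/4.
Hence A² = 1/[3·√(π)·a^5/4].
With a = 4.60: A² = 0.0003652 and A = 0.01911.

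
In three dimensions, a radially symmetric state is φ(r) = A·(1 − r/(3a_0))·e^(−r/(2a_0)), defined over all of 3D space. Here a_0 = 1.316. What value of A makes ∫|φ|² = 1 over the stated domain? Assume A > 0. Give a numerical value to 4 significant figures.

We need A² ∫|f|² 4πr² dr = 1, taking the integral from 0 to ∞.
The integral (without the A² prefactor) comes out to 8·π·a_0^3/3.
Hence A² = 1/[8·π·a_0^3/3].
Substituting a_0 = 1.316 gives A² = 0.052374, so A = 0.22885.

A ≈ 0.2289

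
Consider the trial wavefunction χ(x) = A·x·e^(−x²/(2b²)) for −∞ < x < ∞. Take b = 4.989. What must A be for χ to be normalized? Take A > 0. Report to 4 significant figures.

The normalization condition is ∫|χ|² dx = 1 from −∞ to ∞.
With ∫_{−∞}^{∞} x^(2m) e^(−αx²) dx = (2m−1)!!·√π / (2^m α^(m+1/2)), the integral (without the A² prefactor) comes out to √(π)·b^3/2.
Setting this equal to 1 gives A² = 1/(√(π)·b^3/2).
With b = 4.989: A² = 0.0090869 and A = 0.095325.

A ≈ 0.09533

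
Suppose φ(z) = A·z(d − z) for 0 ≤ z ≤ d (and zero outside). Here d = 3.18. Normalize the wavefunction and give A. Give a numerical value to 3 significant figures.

Require ∫ |φ|² dz = 1 over the whole domain.
With φ = A·z(d − z), the integral evaluates to A²·[d^5/30].
Setting this equal to 1 gives A² = 1/(d^5/30).
With d = 3.18: A² = 0.09225 and A = 0.3037.

A ≈ 0.304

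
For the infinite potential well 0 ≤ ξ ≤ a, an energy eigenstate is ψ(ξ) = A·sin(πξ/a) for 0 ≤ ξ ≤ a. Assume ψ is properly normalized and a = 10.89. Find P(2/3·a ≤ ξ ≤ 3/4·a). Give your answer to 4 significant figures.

The probability is P = ∫ |ψ|² dξ over [2/3·a, 3/4·a].
Since A² = 1/(a/2), this is the region integral divided by the full normalization integral.
Substituting u = ξ/a, A² and the length scale cancel in the ratio: P = ∫_{2/3}^{3/4} sin(π·u)^2 du / ∫_{0}^{1} sin(π·u)^2 du.
An antiderivative of sin(π·u)^2 is u/2 - sin(2·π·u)/(4·π); evaluating from 2/3 to 3/4 gives -√(3)/(8·π) + 1/24 + 1/(4·π), while the full integral is 1/2.
The result is P = (-3·√(3) + π + 6)/(12·π).

P ≈ 0.1047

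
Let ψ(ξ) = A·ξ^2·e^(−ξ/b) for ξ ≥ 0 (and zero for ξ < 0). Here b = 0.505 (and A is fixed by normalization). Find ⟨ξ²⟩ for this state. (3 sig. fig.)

The expectation value is the |ψ|²-weighted average of ξ^2: ∫ ξ^2|ψ|² dξ.
Since the A² factors cancel between numerator and denominator, ⟨ξ²⟩ = 15·b^2/2.
With b = 0.505, ⟨ξ^2⟩ = 1.913.

⟨ξ^2⟩ ≈ 1.91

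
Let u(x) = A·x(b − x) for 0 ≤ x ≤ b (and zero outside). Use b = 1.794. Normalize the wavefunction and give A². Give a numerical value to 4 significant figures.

A^2 ≈ 1.614

Require ∫ |u|² dx = 1 over the whole domain.
Expanding the polynomial and integrating term by term, ∫|u|² dx = A²·(b^5/30).
So A² = (b^5/30)^(−1).
Substituting b = 1.794 gives A² = 1.6144, so A = 1.2706.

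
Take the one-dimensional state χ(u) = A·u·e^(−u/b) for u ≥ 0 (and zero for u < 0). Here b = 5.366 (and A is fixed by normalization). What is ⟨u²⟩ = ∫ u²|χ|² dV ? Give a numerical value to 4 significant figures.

⟨u^2⟩ ≈ 86.38

By definition ⟨u²⟩ = ∫ u^2 |χ(u)|² du.
Recall ∫₀^∞ u^m e^(−u/β) du = m!·β^(m+1), evaluating both integrals, ⟨u²⟩ = 3·b^2.
With b = 5.366, ⟨u^2⟩ = 86.382.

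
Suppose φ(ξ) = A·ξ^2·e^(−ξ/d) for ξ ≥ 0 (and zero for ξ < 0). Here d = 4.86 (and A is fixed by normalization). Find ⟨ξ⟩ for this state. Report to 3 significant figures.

⟨ξ⟩ ≈ 12.2

The expectation value is the |φ|²-weighted average of ξ: ∫ ξ|φ|² dξ.
With ∫₀^∞ ξ^5 e^(−αξ) dξ = 5!/α^6, the ratio of the moment integral to the normalization integral gives ⟨ξ⟩ = 5·d/2.
With d = 4.86, ⟨ξ⟩ = 12.15.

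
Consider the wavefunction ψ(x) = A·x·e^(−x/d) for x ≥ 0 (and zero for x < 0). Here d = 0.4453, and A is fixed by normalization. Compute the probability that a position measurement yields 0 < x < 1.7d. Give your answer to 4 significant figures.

P ≈ 0.6603

The probability is P = ∫ |ψ|² dx over [0, 1.7d].
The normalization integral ∫|ψ|²dx over the whole domain equals d^3/4·A², and A² cancels in the ratio.
In terms of u = x/d (A² and the length scale cancel between numerator and denominator), P = [∫_{0}^{1.7} u^2·e^(-2·u) du] / [∫_{0}^{∞} u^2·e^(-2·u) du].
Using ∫ u^2·e^(-2·u) du = -(2·u^2 + 2·u + 1)·e^(-2·u)/4, the numerator is 1/4 - 509·e^(-17/5)/200 and the denominator is 1/4.
Taking the ratio, P = 0.66026.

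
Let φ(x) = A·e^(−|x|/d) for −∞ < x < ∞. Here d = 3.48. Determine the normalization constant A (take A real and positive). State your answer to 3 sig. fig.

A ≈ 0.536

Require ∫ |φ|² dx = 1 over the whole domain.
With ∫₀^∞ x^0 e^(−αx) dx = 0!/α^1, ∫|φ|² dx = A²·(d).
Hence A² = 1/[d].
With d = 3.48: A² = 0.2874 and A = 0.5361.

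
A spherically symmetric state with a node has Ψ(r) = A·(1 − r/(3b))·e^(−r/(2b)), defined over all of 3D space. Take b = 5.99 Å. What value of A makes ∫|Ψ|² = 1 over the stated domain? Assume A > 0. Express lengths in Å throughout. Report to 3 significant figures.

Normalization requires ∫|Ψ|² 4πr² dr = 1, integrated from 0 to ∞.
In 3D with spherical symmetry the volume element is 4πr² dr.
With ∫₀^∞ r^4 e^(−αr) dr = 4!/α^5, ∫|Ψ|² 4πr² dr = A²·(8·π·b^3/3).
So A² = (8·π·b^3/3)^(−1).
Substituting b = 5.99 gives A² = 0.0005554, so A = 0.02357.

A ≈ 0.0236 Å^(-3/2)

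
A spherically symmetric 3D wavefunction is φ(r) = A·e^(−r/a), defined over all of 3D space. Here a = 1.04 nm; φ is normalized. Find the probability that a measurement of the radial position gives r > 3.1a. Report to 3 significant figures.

P = ∫ |φ|² 4πr² dr over r > 3.1a.
A² is fixed by ∫₀^∞ 4πr²|φ|² dr = 1, i.e. A² = (π·a^3)^(−1).
Let u = r/a; then A², 4π and the length scale all cancel, so P = ∫_{3.1}^{∞} u^2·e^(-2·u) du ÷ ∫_{0}^{∞} u^2·e^(-2·u) du.
An antiderivative of u^2·e^(-2·u) is -(2·u^2 + 2·u + 1)·e^(-2·u)/4; evaluating from 3.1 to ∞ gives 1321·e^(-31/5)/200, while the full integral is 1/4.
The region integral divided by the full integral gives P = 0.05362.

P ≈ 0.0536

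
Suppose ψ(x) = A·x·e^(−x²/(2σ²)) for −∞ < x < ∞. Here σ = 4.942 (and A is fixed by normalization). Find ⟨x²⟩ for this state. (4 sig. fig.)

⟨x²⟩ = ∫ x^2 |ψ|² dx over the full domain.
Differentiating ∫e^(−αx²) dx = √(π/α) under α to get the higher moments, evaluating both integrals, ⟨x²⟩ = 3·σ^2/2.
With σ = 4.942, ⟨x^2⟩ = 36.635.

⟨x^2⟩ ≈ 36.64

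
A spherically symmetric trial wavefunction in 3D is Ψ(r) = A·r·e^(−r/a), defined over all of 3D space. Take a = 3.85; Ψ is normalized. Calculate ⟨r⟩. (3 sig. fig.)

By definition ⟨r⟩ = ∫ r |Ψ(r)|² 4πr² dr.
With ∫₀^∞ r^5 e^(−αr) dr = 5!/α^6, evaluating both integrals, ⟨r⟩ = 5·a/2.
Putting a = 3.85 gives 9.625.

⟨r⟩ ≈ 9.63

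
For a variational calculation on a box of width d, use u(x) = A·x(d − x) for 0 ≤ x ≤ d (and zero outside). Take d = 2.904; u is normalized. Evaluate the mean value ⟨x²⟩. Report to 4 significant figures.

⟨x²⟩ = ∫ x^2 |u|² dx over the full domain.
Expanding the polynomial and integrating term by term, since the A² factors cancel between numerator and denominator, ⟨x²⟩ = 2·d^2/7.
Putting d = 2.904 gives 2.4095.

⟨x^2⟩ ≈ 2.409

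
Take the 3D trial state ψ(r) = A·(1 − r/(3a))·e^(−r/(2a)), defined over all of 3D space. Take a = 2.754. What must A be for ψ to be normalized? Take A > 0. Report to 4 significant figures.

Normalization requires ∫|ψ|² 4πr² dr = 1, integrated from 0 to ∞.
The angular integral contributes 4π, leaving ∫₀^∞ r²|ψ|² dr.
∫|ψ|² 4πr² dr = A²·(8·π·a^3/3).
With a = 2.754: A² = 0.0057146 and A = 0.075595.

A ≈ 0.07560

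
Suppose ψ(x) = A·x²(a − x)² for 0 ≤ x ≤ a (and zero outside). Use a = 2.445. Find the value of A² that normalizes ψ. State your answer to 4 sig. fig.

A^2 ≈ 0.2018

We need A² ∫|f|² dx = 1, taking the integral from 0 to a.
Carrying out the integral gives A² · a^9/630.
With a = 2.445: A² = 0.20176 and A = 0.44917.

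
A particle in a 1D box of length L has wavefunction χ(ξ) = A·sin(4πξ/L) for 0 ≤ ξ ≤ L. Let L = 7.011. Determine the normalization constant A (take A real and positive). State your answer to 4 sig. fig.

A ≈ 0.5341

Require ∫ |χ|² dξ = 1 over the whole domain.
With χ = A·sin(4πξ/L), the integral evaluates to A²·[L/2].
Plugging in L = 7.011 yields A = 0.53410.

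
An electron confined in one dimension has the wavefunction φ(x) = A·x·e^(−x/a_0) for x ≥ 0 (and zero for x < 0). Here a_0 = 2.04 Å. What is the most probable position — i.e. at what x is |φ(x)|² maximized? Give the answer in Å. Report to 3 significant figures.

x ≈ 2.04 Å

Set d/dx [|φ(x)|²] = 0 and solve for x > 0.
This gives x = a_0.
With a_0 = 2.04, the most probable position is 2.040 Å.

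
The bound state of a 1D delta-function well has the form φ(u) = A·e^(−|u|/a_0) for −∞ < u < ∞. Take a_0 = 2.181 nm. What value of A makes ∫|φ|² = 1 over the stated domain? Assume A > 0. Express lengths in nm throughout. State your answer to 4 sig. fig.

A ≈ 0.6771 nm^(-1/2)

The normalization condition is ∫|φ|² du = 1 from −∞ to ∞.
Recall ∫₀^∞ u^m e^(−u/β) du = m!·β^(m+1), carrying out the integral gives A² · a_0.
Setting this equal to 1 gives A² = 1/(a_0).
Plugging in a_0 = 2.181 yields A = 0.67713.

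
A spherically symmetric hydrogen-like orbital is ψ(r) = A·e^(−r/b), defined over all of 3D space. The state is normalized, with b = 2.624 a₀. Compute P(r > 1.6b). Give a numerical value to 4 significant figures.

P ≈ 0.3799

Integrate the radial probability density 4πr²|ψ|² over r > 1.6b.
A² is fixed by ∫₀^∞ 4πr²|ψ|² dr = 1, i.e. A² = (π·b^3)^(−1).
Let u = r/b; then A², 4π and the length scale all cancel, so P = ∫_{1.6}^{∞} u^2·e^(-2·u) du ÷ ∫_{0}^{∞} u^2·e^(-2·u) du.
With ∫ u^2·e^(-2·u) du = -(2·u^2 + 2·u + 1)·e^(-2·u)/4 + C, the region integral is 233·e^(-16/5)/100 and the full one is 1/4.
The region integral divided by the full integral gives P = 0.37990.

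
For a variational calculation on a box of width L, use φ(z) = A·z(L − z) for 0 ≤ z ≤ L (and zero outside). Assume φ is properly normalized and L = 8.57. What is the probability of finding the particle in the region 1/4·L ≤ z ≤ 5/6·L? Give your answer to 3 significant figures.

P = ∫_{1/4·L}^{5/6·L} |φ(z)|² dz.
The normalization integral ∫|φ|²dz over the whole domain equals L^5/30·A², and A² cancels in the ratio.
Substituting u = z/L, A² and the length scale cancel in the ratio: P = ∫_{1/4}^{5/6} u^2·(1 - u)^2 du / ∫_{0}^{1} u^2·(1 - u)^2 du.
An antiderivative of u^2·(1 - u)^2 is u^3·(6·u^2 - 15·u + 10)/30; evaluating from 1/4 to 5/6 gives ≈ 0.028700, while the full integral is 1/30.
Evaluating gives P = 0.8610.

P ≈ 0.861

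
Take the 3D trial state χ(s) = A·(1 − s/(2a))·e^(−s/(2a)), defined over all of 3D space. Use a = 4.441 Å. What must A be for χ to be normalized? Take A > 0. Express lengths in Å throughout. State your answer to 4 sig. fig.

A ≈ 0.02131 Å^(-3/2)

The normalization condition is ∫|χ|² 4πs² ds = 1 from 0 to ∞.
The angular integral contributes 4π, leaving ∫₀^∞ s²|χ|² ds.
With χ = A·(1 − s/(2a))·e^(−s/(2a)), the integral evaluates to A²·[8·π·a^3].
So A² = (8·π·a^3)^(−1).
Substituting a = 4.441 gives A² = 0.00045427, so A = 0.021314.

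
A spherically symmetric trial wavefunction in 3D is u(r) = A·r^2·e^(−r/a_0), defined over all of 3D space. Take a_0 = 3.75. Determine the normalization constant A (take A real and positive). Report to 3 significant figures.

A ≈ 0.00116

We need A² ∫|f|² 4πr² dr = 1, taking the integral from 0 to ∞.
In 3D with spherical symmetry the volume element is 4πr² dr.
Recall ∫₀^∞ r^m e^(−r/β) dr = m!·β^(m+1), carrying out the integral gives A² · 45·π·a_0^7/2.
Setting this equal to 1 gives A² = 1/(45·π·a_0^7/2).
Substituting a_0 = 3.75 gives A² = 0.000001357, so A = 0.001165.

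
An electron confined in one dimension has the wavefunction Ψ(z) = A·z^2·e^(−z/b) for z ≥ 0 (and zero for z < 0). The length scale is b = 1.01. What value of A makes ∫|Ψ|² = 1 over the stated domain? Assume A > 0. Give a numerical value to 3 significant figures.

The normalization condition is ∫|Ψ|² dz = 1 from 0 to ∞.
With ∫₀^∞ z^4 e^(−αz) dz = 4!/α^5, with Ψ = A·z^2·e^(−z/b), the integral evaluates to A²·[3·b^5/4].
Plugging in b = 1.01 yields A = 1.126.

A ≈ 1.13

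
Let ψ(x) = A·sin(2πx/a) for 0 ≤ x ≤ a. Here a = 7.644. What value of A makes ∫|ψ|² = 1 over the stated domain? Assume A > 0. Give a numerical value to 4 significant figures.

The normalization condition is ∫|ψ|² dx = 1 from 0 to a.
Using sin²θ = (1 − cos 2θ)/2, with ψ = A·sin(2πx/a), the integral evaluates to A²·[a/2].
Hence A² = 1/[a/2].
Substituting a = 7.644 gives A² = 0.26164, so A = 0.51151.

A ≈ 0.5115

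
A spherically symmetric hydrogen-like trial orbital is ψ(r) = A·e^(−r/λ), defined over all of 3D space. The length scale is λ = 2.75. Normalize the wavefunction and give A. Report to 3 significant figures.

A ≈ 0.124

We need A² ∫|f|² 4πr² dr = 1, taking the integral from 0 to ∞.
The angular integral contributes 4π, leaving ∫₀^∞ r²|ψ|² dr.
With ψ = A·e^(−r/λ), the integral evaluates to A²·[π·λ^3].
Plugging in λ = 2.75 yields A = 0.1237.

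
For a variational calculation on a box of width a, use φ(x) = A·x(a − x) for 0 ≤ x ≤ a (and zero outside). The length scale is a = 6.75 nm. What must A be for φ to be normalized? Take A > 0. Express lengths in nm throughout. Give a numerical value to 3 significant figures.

We need A² ∫|f|² dx = 1, taking the integral from 0 to a.
∫|φ|² dx = A²·(a^5/30).
Hence A² = 1/[a^5/30].
Substituting a = 6.75 gives A² = 0.002141, so A = 0.04627.

A ≈ 0.0463 nm^(-5/2)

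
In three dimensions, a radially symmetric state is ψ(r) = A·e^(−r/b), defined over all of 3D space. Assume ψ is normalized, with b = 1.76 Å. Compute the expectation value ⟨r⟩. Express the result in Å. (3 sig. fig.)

⟨r⟩ ≈ 2.64 Å

By definition ⟨r⟩ = ∫ r |ψ(r)|² 4πr² dr.
Evaluating both integrals, ⟨r⟩ = 3·b/2.
With b = 1.76, ⟨r⟩ = 2.640.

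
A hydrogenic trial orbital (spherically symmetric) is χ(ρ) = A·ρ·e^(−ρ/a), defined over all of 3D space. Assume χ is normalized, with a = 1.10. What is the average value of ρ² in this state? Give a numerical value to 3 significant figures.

⟨ρ^2⟩ ≈ 9.08

⟨ρ²⟩ = ∫ ρ^2 |χ|² 4πρ² dρ over the full domain.
Recall ∫₀^∞ ρ^m e^(−ρ/β) dρ = m!·β^(m+1), evaluating both integrals, ⟨ρ²⟩ = 15·a^2/2.
With a = 1.10, ⟨ρ^2⟩ = 9.075.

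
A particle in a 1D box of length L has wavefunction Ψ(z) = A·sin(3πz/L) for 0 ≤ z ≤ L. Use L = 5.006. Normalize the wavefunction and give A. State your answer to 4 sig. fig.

A ≈ 0.6321

Normalization requires ∫|Ψ|² dz = 1, integrated from 0 to L.
∫|Ψ|² dz = A²·(L/2).
Hence A² = 1/[L/2].
With L = 5.006: A² = 0.39952 and A = 0.63208.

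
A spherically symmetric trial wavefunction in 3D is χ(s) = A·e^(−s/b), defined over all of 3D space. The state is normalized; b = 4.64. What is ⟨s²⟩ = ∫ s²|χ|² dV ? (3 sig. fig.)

The expectation value is the |χ|²-weighted average of s^2: ∫ s^2|χ|² 4πs² ds.
The ratio of the moment integral to the normalization integral gives ⟨s²⟩ = 3·b^2.
With b = 4.64, ⟨s^2⟩ = 64.59.

⟨s^2⟩ ≈ 64.6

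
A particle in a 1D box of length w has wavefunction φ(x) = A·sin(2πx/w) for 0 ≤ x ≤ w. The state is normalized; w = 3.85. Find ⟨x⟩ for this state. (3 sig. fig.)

By definition ⟨x⟩ = ∫ x |φ(x)|² dx.
Using sin²θ = (1 − cos 2θ)/2, since the A² factors cancel between numerator and denominator, ⟨x⟩ = w/2.
With w = 3.85, ⟨x⟩ = 1.925.

⟨x⟩ ≈ 1.93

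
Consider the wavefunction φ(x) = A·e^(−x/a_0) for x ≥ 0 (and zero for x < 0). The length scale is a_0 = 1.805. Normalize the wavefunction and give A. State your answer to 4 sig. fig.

A ≈ 1.053

The normalization condition is ∫|φ|² dx = 1 from 0 to ∞.
With ∫₀^∞ x^0 e^(−αx) dx = 0!/α^1, with φ = A·e^(−x/a_0), the integral evaluates to A²·[a_0/2].
Hence A² = 1/[a_0/2].
Substituting a_0 = 1.805 gives A² = 1.1080, so A = 1.0526.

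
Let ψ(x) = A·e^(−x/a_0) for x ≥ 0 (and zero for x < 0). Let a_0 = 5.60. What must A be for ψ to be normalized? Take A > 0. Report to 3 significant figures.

A ≈ 0.598

The normalization condition is ∫|ψ|² dx = 1 from 0 to ∞.
Using ∫₀^∞ xⁿ e^(−αx) dx = n!/αⁿ⁺¹, with ψ = A·e^(−x/a_0), the integral evaluates to A²·[a_0/2].
Plugging in a_0 = 5.60 yields A = 0.5976.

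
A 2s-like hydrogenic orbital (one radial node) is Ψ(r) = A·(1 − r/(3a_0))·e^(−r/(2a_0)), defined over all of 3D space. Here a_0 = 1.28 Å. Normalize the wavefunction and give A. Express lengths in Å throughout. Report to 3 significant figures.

A ≈ 0.239 Å^(-3/2)

We need A² ∫|f|² 4πr² dr = 1, taking the integral from 0 to ∞.
The angular integral contributes 4π, leaving ∫₀^∞ r²|Ψ|² dr.
Carrying out the integral gives A² · 8·π·a_0^3/3.
Setting this equal to 1 gives A² = 1/(8·π·a_0^3/3).
With a_0 = 1.28: A² = 0.05692 and A = 0.2386.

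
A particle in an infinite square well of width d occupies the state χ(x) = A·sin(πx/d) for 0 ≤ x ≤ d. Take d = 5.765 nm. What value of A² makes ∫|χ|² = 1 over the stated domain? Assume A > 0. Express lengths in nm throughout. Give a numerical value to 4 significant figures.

Normalization requires ∫|χ|² dx = 1, integrated from 0 to d.
The integral (without the A² prefactor) comes out to d/2.
Hence A² = 1/[d/2].
Plugging in d = 5.765 yields A = 0.58900.

A^2 ≈ 0.3469 nm^(-1)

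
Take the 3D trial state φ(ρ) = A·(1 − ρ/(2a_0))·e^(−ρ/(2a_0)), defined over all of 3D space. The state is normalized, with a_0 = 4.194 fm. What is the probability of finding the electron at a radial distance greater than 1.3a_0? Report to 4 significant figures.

P ≈ 0.9544

P = ∫ |φ|² 4πρ² dρ over ρ > 1.3a_0.
Normalization gives A² = 1/(8·π·a_0^3).
Substituting u = ρ/a_0, A², 4π and the length scale all cancel in the ratio: P = ∫_{1.3}^{∞} u^2·(1 - u/2)^2·e^(-u) du / ∫_{0}^{∞} u^2·(1 - u/2)^2·e^(-u) du.
An antiderivative of u^2·(1 - u/2)^2·e^(-u) is -(u^4/4 + u^2 + 2·u + 2)·e^(-u); evaluating from 1.3 to ∞ gives ≈ 1.90882, while the full integral is 2.
This evaluates to P = 0.95441.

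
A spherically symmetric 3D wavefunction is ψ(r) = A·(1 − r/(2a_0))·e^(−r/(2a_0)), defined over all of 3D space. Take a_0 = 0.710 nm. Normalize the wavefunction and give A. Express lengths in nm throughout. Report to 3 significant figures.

The normalization condition is ∫|ψ|² 4πr² dr = 1 from 0 to ∞.
In 3D with spherical symmetry the volume element is 4πr² dr.
The integral (without the A² prefactor) comes out to 8·π·a_0^3.
Hence A² = 1/[8·π·a_0^3].
Substituting a_0 = 0.710 gives A² = 0.1112, so A = 0.3334.

A ≈ 0.333 nm^(-3/2)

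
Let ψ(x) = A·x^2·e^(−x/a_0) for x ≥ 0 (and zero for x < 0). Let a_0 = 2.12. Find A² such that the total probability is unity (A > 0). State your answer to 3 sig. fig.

Require ∫ |ψ|² dx = 1 over the whole domain.
Using ∫₀^∞ xⁿ e^(−αx) dx = n!/αⁿ⁺¹, the integral (without the A² prefactor) comes out to 3·a_0^5/4.
So A² = (3·a_0^5/4)^(−1).
Plugging in a_0 = 2.12 yields A = 0.1765.

A^2 ≈ 0.0311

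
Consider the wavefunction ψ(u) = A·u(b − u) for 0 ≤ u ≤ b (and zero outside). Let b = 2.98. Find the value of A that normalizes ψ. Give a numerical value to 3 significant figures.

The normalization condition is ∫|ψ|² du = 1 from 0 to b.
Carrying out the integral gives A² · b^5/30.
Hence A² = 1/[b^5/30].
Plugging in b = 2.98 yields A = 0.3573.

A ≈ 0.357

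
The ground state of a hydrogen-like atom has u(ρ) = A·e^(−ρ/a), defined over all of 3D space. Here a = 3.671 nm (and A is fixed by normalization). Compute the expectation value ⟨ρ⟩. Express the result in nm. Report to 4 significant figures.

⟨ρ⟩ = ∫ ρ |u|² 4πρ² dρ over the full domain.
The ratio of the moment integral to the normalization integral gives ⟨ρ⟩ = 3·a/2.
Putting a = 3.671 gives 5.5065.

⟨ρ⟩ ≈ 5.507 nm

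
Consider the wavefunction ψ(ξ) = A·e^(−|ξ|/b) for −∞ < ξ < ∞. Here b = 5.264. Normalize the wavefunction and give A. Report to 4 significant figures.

The normalization condition is ∫|ψ|² dξ = 1 from −∞ to ∞.
Carrying out the integral gives A² · b.
So A² = (b)^(−1).
Substituting b = 5.264 gives A² = 0.18997, so A = 0.43586.

A ≈ 0.4359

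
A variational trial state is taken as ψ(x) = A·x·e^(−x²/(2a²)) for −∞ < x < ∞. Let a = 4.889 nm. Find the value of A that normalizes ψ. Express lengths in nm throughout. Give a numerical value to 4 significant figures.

We need A² ∫|f|² dx = 1, taking the integral from −∞ to ∞.
The integral (without the A² prefactor) comes out to √(π)·a^3/2.
Hence A² = 1/[√(π)·a^3/2].
Substituting a = 4.889 gives A² = 0.0096559, so A = 0.098265.

A ≈ 0.09826 nm^(-3/2)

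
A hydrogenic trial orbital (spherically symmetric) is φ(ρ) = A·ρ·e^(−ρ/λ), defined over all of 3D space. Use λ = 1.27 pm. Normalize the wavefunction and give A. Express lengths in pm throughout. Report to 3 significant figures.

Require ∫ |φ|² 4πρ² dρ = 1 over the whole domain.
In 3D with spherical symmetry the volume element is 4πρ² dρ.
Using ∫₀^∞ ρⁿ e^(−αρ) dρ = n!/αⁿ⁺¹, the integral (without the A² prefactor) comes out to 3·π·λ^5.
Substituting λ = 1.27 gives A² = 0.03212, so A = 0.1792.

A ≈ 0.179 pm^(-5/2)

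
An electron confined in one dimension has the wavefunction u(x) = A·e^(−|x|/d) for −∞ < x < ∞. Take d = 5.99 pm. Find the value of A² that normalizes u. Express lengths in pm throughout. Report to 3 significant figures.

A^2 ≈ 0.167 pm^(-1)

Normalization requires ∫|u|² dx = 1, integrated from −∞ to ∞.
Recall ∫₀^∞ x^m e^(−x/β) dx = m!·β^(m+1), carrying out the integral gives A² · d.
Setting this equal to 1 gives A² = 1/(d).
Plugging in d = 5.99 yields A = 0.4086.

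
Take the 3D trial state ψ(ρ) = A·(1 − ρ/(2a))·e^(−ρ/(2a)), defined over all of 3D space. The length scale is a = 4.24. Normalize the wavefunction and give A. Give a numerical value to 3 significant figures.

A ≈ 0.0228

Normalization requires ∫|ψ|² 4πρ² dρ = 1, integrated from 0 to ∞.
The angular integral contributes 4π, leaving ∫₀^∞ ρ²|ψ|² dρ.
Carrying out the integral gives A² · 8·π·a^3.
Hence A² = 1/[8·π·a^3].
Plugging in a = 4.24 yields A = 0.02285.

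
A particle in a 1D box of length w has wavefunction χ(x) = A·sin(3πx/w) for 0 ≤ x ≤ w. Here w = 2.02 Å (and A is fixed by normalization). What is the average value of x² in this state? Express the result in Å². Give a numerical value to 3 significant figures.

⟨x^2⟩ ≈ 1.34 Å^2

By definition ⟨x²⟩ = ∫ x^2 |χ(x)|² dx.
Using sin²θ = (1 − cos 2θ)/2, since the A² factors cancel between numerator and denominator, ⟨x²⟩ = -w^2/(18·π^2) + w^2/3.
Putting w = 2.02 gives 1.337.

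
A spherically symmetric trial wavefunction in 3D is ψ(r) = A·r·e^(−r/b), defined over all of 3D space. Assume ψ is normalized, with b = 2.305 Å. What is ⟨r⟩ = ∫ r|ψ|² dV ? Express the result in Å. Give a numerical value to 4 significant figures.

The expectation value is the |ψ|²-weighted average of r: ∫ r|ψ|² 4πr² dr.
Recall ∫₀^∞ r^m e^(−r/β) dr = m!·β^(m+1), the ratio of the moment integral to the normalization integral gives ⟨r⟩ = 5·b/2.
With b = 2.305, ⟨r⟩ = 5.7625.

⟨r⟩ ≈ 5.763 Å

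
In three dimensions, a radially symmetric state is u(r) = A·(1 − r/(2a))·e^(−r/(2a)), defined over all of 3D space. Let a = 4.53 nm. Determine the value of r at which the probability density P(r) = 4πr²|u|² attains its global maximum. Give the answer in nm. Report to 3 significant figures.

The maximum of P(r) = 4πr²|u|² occurs where its derivative vanishes.
Solving yields r = a·(√(5) + 3).
With a = 4.53, the most probable radial distance is 23.72 nm.

r ≈ 23.7 nm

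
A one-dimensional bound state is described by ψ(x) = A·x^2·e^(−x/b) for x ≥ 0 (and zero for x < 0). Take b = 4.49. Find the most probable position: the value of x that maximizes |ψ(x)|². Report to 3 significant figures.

x ≈ 8.98

Differentiate |ψ(x)|² with respect to x and set to zero.
This gives x = 2·b.
With b = 4.49, the most probable position is 8.980.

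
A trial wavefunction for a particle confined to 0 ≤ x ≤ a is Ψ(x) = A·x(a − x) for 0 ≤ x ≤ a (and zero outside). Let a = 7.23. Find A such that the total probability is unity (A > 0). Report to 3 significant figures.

A ≈ 0.0390

Require ∫ |Ψ|² dx = 1 over the whole domain.
Expanding the polynomial and integrating term by term, with Ψ = A·x(a − x), the integral evaluates to A²·[a^5/30].
Hence A² = 1/[a^5/30].
Plugging in a = 7.23 yields A = 0.03897.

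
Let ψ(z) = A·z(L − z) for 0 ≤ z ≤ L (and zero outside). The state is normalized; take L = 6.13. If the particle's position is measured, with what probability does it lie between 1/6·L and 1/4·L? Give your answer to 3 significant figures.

P ≈ 0.0680

|ψ|² is the probability density, so P = ∫_{1/6·L}^{1/4·L} |ψ|² dz.
Since A² = 1/(L^5/30), this is the region integral divided by the full normalization integral.
Substituting u = z/L, A² and the length scale cancel in the ratio: P = ∫_{1/6}^{1/4} u^2·(1 - u)^2 du / ∫_{0}^{1} u^2·(1 - u)^2 du.
Using ∫ u^2·(1 - u)^2 du = u^3·(6·u^2 - 15·u + 10)/30, the numerator is ≈ 0.0022674 and the denominator is 1/30.
Taking the ratio, P = 0.06802.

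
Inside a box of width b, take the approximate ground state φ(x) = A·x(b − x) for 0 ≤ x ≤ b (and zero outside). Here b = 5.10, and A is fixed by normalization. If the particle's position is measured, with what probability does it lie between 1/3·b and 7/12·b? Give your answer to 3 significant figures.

P = ∫_{1/3·b}^{7/12·b} |φ(x)|² dx.
Since A² = 1/(b^5/30), this is the region integral divided by the full normalization integral.
In terms of u = x/b (A² and the length scale cancel between numerator and denominator), P = [∫_{1/3}^{7/12} u^2·(1 - u)^2 du] / [∫_{0}^{1} u^2·(1 - u)^2 du].
An antiderivative of u^2·(1 - u)^2 is u^3·(6·u^2 - 15·u + 10)/30; evaluating from 1/3 to 7/12 gives ≈ 0.014783, while the full integral is 1/30.
Evaluating gives P = 0.4435.

P ≈ 0.444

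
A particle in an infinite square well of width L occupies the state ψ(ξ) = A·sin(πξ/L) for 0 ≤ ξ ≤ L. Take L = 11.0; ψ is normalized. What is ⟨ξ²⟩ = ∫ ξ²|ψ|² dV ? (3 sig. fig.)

The expectation value is the |ψ|²-weighted average of ξ^2: ∫ ξ^2|ψ|² dξ.
The ratio of the moment integral to the normalization integral gives ⟨ξ²⟩ = -L^2/(2·π^2) + L^2/3.
With L = 11.0, ⟨ξ^2⟩ = 34.20.

⟨ξ^2⟩ ≈ 34.2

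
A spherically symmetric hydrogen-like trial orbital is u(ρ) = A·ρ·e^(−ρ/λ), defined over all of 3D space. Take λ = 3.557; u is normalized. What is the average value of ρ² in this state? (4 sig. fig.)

⟨ρ^2⟩ ≈ 94.89

The expectation value is the |u|²-weighted average of ρ^2: ∫ ρ^2|u|² 4πρ² dρ.
Since the A² factors cancel between numerator and denominator, ⟨ρ²⟩ = 15·λ^2/2.
With λ = 3.557, ⟨ρ^2⟩ = 94.892.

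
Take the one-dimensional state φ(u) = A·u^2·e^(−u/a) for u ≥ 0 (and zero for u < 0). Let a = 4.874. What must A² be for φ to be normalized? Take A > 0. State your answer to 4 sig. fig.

A^2 ≈ 0.0004847

We need A² ∫|f|² du = 1, taking the integral from 0 to ∞.
With φ = A·u^2·e^(−u/a), the integral evaluates to A²·[3·a^5/4].
Setting this equal to 1 gives A² = 1/(3·a^5/4).
With a = 4.874: A² = 0.00048474 and A = 0.022017.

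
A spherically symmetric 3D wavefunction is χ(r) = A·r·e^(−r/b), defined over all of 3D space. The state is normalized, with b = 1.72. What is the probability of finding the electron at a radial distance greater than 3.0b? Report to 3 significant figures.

P = ∫ |χ|² 4πr² dr over r > 3.0b.
The full normalization integral is A²·[3·π·b^5] = 1, fixing A².
Substituting u = r/b, A², 4π and the length scale all cancel in the ratio: P = ∫_{3.0}^{∞} u^4·e^(-2·u) du / ∫_{0}^{∞} u^4·e^(-2·u) du.
An antiderivative of u^4·e^(-2·u) is -(u^4/2 + u^3 + 3·u^2/2 + 3·u/2 + 3/4)·e^(-2·u); evaluating from 3.0 to ∞ gives 345·e^(-6)/4, while the full integral is 3/4.
This evaluates to P = 0.2851.

P ≈ 0.285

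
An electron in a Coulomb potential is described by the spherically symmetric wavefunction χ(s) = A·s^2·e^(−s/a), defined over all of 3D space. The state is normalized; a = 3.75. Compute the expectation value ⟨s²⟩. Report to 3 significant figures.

The expectation value is the |χ|²-weighted average of s^2: ∫ s^2|χ|² 4πs² ds.
Since the A² factors cancel between numerator and denominator, ⟨s²⟩ = 14·a^2.
Putting a = 3.75 gives 196.9.

⟨s^2⟩ ≈ 197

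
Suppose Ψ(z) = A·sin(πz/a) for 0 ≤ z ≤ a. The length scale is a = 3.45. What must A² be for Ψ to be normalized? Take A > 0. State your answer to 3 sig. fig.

Require ∫ |Ψ|² dz = 1 over the whole domain.
With ∫₀^a sin²(nπz/a) dz = a/2, with Ψ = A·sin(πz/a), the integral evaluates to A²·[a/2].
Setting this equal to 1 gives A² = 1/(a/2).
Plugging in a = 3.45 yields A = 0.7614.

A^2 ≈ 0.580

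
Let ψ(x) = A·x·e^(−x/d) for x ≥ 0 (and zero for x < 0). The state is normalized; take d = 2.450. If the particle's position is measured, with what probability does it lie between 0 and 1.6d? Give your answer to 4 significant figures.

The probability is P = ∫ |ψ|² dx over [0, 1.6d].
The normalization integral ∫|ψ|²dx over the whole domain equals d^3/4·A², and A² cancels in the ratio.
Let u = x/d; then A² and the length scale cancel, so P = ∫_{0}^{1.6} u^2·e^(-2·u) du ÷ ∫_{0}^{∞} u^2·e^(-2·u) du.
With ∫ u^2·e^(-2·u) du = -(2·u^2 + 2·u + 1)·e^(-2·u)/4 + C, the region integral is 1/4 - 233·e^(-16/5)/100 and the full one is 1/4.
Taking the ratio, P = 0.62010.

P ≈ 0.6201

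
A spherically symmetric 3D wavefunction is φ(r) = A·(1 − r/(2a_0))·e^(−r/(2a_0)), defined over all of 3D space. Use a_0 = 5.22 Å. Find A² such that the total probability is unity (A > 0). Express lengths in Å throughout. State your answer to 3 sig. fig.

Normalization requires ∫|φ|² 4πr² dr = 1, integrated from 0 to ∞.
Using ∫₀^∞ rⁿ e^(−αr) dr = n!/αⁿ⁺¹, with φ = A·(1 − r/(2a_0))·e^(−r/(2a_0)), the integral evaluates to A²·[8·π·a_0^3].
Hence A² = 1/[8·π·a_0^3].
Substituting a_0 = 5.22 gives A² = 0.0002797, so A = 0.01673.

A^2 ≈ 0.000280 Å^(-3)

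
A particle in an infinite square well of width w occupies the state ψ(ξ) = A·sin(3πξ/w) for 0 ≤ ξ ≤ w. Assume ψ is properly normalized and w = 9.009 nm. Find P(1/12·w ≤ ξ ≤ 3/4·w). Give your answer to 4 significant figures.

The probability is P = ∫ |ψ|² dξ over [1/12·w, 3/4·w].
The normalization integral ∫|ψ|²dξ over the whole domain equals w/2·A², and A² cancels in the ratio.
In terms of u = ξ/w (A² and the length scale cancel between numerator and denominator), P = [∫_{1/12}^{3/4} sin(3·π·u)^2 du] / [∫_{0}^{1} sin(3·π·u)^2 du].
With ∫ sin(3·π·u)^2 du = u/2 - sin(6·π·u)/(12·π) + C, the region integral is 1/3 and the full one is 1/2.
The result is P = 2/3.

P ≈ 0.6667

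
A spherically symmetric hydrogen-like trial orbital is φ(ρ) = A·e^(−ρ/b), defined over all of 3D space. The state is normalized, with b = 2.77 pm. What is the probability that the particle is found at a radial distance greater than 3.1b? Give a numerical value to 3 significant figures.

With dV = 4πρ²dρ, the probability is ∫|φ|² dV over ρ > 3.1b.
Normalization gives A² = 1/(π·b^3).
Let u = ρ/b; then A², 4π and the length scale all cancel, so P = ∫_{3.1}^{∞} u^2·e^(-2·u) du ÷ ∫_{0}^{∞} u^2·e^(-2·u) du.
With ∫ u^2·e^(-2·u) du = -(2·u^2 + 2·u + 1)·e^(-2·u)/4 + C, the region integral is 1321·e^(-31/5)/200 and the full one is 1/4.
The region integral divided by the full integral gives P = 0.05362.

P ≈ 0.0536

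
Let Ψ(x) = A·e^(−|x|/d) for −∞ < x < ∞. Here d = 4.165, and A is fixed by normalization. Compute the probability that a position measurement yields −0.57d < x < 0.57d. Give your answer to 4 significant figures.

|Ψ|² is the probability density, so P = ∫_{−0.57d}^{0.57d} |Ψ|² dx.
Since A² = 1/(d), this is the region integral divided by the full normalization integral.
By symmetry take twice the x ≥ 0 contribution in numerator and denominator; the 2's cancel. Substituting u = x/d, A² and the length scale cancel in the ratio: P = ∫_{0}^{0.57} e^(-2·u) du / ∫_{0}^{∞} e^(-2·u) du.
An antiderivative of e^(-2·u) is -e^(-2·u)/2; evaluating from 0 to 0.57 gives 1/2 - e^(-57/50)/2, while the full integral is 1/2.
Evaluating gives P = 0.68018.

P ≈ 0.6802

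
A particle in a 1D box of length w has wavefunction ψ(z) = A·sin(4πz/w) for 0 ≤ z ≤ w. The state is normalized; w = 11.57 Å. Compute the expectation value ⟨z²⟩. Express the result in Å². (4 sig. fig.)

⟨z^2⟩ ≈ 44.20 Å^2

⟨z²⟩ = ∫ z^2 |ψ|² dz over the full domain.
Since the A² factors cancel between numerator and denominator, ⟨z²⟩ = -w^2/(32·π^2) + w^2/3.
With w = 11.57, ⟨z^2⟩ = 44.198.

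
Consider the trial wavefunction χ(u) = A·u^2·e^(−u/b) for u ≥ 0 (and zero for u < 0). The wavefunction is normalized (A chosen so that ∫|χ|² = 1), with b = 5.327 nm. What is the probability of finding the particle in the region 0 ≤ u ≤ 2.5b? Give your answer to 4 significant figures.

P ≈ 0.5595

The probability is P = ∫ |χ|² du over [0, 2.5b].
The normalization integral ∫|χ|²du over the whole domain equals 3·b^5/4·A², and A² cancels in the ratio.
In terms of t = u/b (A² and the length scale cancel between numerator and denominator), P = [∫_{0}^{2.5} t^4·e^(-2·t) dt] / [∫_{0}^{∞} t^4·e^(-2·t) dt].
An antiderivative of t^4·e^(-2·t) is -(t^4/2 + t^3 + 3·t^2/2 + 3·t/2 + 3/4)·e^(-2·t); evaluating from 0 to 2.5 gives 3/4 - 1569·e^(-5)/32, while the full integral is 3/4.
Taking the ratio, P = 0.55951.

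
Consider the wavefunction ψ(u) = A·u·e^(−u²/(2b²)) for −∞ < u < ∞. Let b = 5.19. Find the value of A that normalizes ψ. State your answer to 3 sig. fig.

We need A² ∫|f|² du = 1, taking the integral from −∞ to ∞.
Differentiating ∫e^(−αu²) du = √(π/α) under α to get the higher moments, the integral (without the A² prefactor) comes out to √(π)·b^3/2.
So A² = (√(π)·b^3/2)^(−1).
Plugging in b = 5.19 yields A = 0.08984.

A ≈ 0.0898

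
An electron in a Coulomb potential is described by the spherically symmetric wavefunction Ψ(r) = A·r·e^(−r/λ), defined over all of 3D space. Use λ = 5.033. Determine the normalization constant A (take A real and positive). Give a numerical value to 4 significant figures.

The normalization condition is ∫|Ψ|² 4πr² dr = 1 from 0 to ∞.
In 3D with spherical symmetry the volume element is 4πr² dr.
Using ∫₀^∞ rⁿ e^(−αr) dr = n!/αⁿ⁺¹, the integral (without the A² prefactor) comes out to 3·π·λ^5.
Hence A² = 1/[3·π·λ^5].
Plugging in λ = 5.033 yields A = 0.0057319.

A ≈ 0.005732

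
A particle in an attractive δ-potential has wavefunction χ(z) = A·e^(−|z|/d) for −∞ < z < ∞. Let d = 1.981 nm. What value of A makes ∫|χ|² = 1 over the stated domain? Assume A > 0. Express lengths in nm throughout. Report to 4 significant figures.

A ≈ 0.7105 nm^(-1/2)

The normalization condition is ∫|χ|² dz = 1 from −∞ to ∞.
With χ = A·e^(−|z|/d), the integral evaluates to A²·[d].
So A² = (d)^(−1).
Plugging in d = 1.981 yields A = 0.71049.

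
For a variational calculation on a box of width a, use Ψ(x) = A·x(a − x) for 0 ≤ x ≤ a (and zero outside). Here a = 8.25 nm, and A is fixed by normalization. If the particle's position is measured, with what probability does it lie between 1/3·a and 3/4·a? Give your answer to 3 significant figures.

P ≈ 0.687

|Ψ|² is the probability density, so P = ∫_{1/3·a}^{3/4·a} |Ψ|² dx.
With A² fixed by ∫|Ψ|² = 1, i.e. A² = (a^5/30)^(−1), substitute and integrate.
Let u = x/a; then A² and the length scale cancel, so P = ∫_{1/3}^{3/4} u^2·(1 - u)^2 du ÷ ∫_{0}^{1} u^2·(1 - u)^2 du.
An antiderivative of u^2·(1 - u)^2 is u^3·(6·u^2 - 15·u + 10)/30; evaluating from 1/3 to 3/4 gives ≈ 0.022887, while the full integral is 1/30.
This works out to P = 0.6866.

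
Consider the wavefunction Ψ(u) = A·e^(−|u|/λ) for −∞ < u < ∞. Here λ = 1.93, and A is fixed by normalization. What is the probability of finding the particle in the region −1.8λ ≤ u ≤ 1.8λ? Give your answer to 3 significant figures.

P ≈ 0.973

|Ψ|² is the probability density, so P = ∫_{−1.8λ}^{1.8λ} |Ψ|² du.
Since A² = 1/(λ), this is the region integral divided by the full normalization integral.
Both integrals are even about u = 0, so only the u ≥ 0 halves are needed (the factors of 2 cancel). Let t = u/λ; then A² and the length scale cancel, so P = ∫_{0}^{1.8} e^(-2·t) dt ÷ ∫_{0}^{∞} e^(-2·t) dt.
With ∫ e^(-2·t) dt = -e^(-2·t)/2 + C, the region integral is 1/2 - e^(-18/5)/2 and the full one is 1/2.
This works out to P = 0.9727.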